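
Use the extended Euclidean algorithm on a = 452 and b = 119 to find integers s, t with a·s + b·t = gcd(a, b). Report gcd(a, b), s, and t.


Euclidean algorithm on (452, 119) — divide until remainder is 0:
  452 = 3 · 119 + 95
  119 = 1 · 95 + 24
  95 = 3 · 24 + 23
  24 = 1 · 23 + 1
  23 = 23 · 1 + 0
gcd(452, 119) = 1.
Track Bezout coefficients alongside the remainders: start with r₀ = 452 = a·1 + b·0 (s = 1, t = 0) and r₁ = 119 = a·0 + b·1 (s = 0, t = 1); each new remainder r_{k+1} = r_{k-1} − q_k·r_k inherits s_{k+1} = s_{k-1} − q_k·s_k, t_{k+1} = t_{k-1} − q_k·t_k, so r_k = a·s_k + b·t_k at every step:
  q = 3: r = 95, s = 1 − 3·0 = 1, t = 0 − 3·1 = -3  (check: 452·1 + 119·(-3) = 95)
  q = 1: r = 24, s = 0 − 1·1 = -1, t = 1 − 1·(-3) = 4  (check: 452·(-1) + 119·4 = 24)
  q = 3: r = 23, s = 1 − 3·(-1) = 4, t = -3 − 3·4 = -15  (check: 452·4 + 119·(-15) = 23)
  q = 1: r = 1, s = -1 − 1·4 = -5, t = 4 − 1·(-15) = 19  (check: 452·(-5) + 119·19 = 1)
The row with r = 1 (the gcd) gives the Bezout coefficients s = -5, t = 19.
Result: 452 · (-5) + 119 · (19) = 1.

gcd(452, 119) = 1; s = -5, t = 19 (check: 452·(-5) + 119·19 = 1).


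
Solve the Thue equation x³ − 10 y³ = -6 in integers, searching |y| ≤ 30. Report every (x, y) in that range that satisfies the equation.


The equation is x³ - 10y³ = -6. For fixed y, x³ = 10·y³ − 6, so a solution requires the RHS to be a perfect cube.
Strategy: iterate y from -30 to 30, compute RHS = 10·y³ − 6, and check whether it is a (positive or negative) perfect cube.
Check small values of y:
  y = 0: RHS = -6 is not a perfect cube.
  y = 1: RHS = 4 is not a perfect cube.
  y = -1: RHS = -16 is not a perfect cube.
  y = 2: RHS = 74 is not a perfect cube.
  y = -2: RHS = -86 is not a perfect cube.
  y = 3: RHS = 264 is not a perfect cube.
  y = -3: RHS = -276 is not a perfect cube.
Continuing the search up to |y| = 30 finds no solutions either.
No (x, y) in the scanned range satisfies the equation.

No integer solutions with |y| ≤ 30.


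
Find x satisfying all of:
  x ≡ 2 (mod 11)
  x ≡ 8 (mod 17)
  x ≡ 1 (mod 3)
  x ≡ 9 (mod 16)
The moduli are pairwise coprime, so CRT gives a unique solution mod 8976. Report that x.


Product of moduli M = 11 · 17 · 3 · 16 = 8976.
Merge one congruence at a time:
  Start: x ≡ 2 (mod 11).
  Combine with x ≡ 8 (mod 17); new modulus lcm = 187.
    Write x = 2 + 11·t and substitute into x ≡ 8 (mod 17): 11·t ≡ 8 − 2 = 6 (mod 17).
    The inverse of 11 mod 17 is 14 (since 11·14 = 154 = 9·17 + 1), so t ≡ 14·6 = 84 ≡ 16 (mod 17).
    Then x = 2 + 11·16 = 178, valid modulo lcm(11, 17) = 187: x ≡ 178 (mod 187).
  Combine with x ≡ 1 (mod 3); new modulus lcm = 561.
    Write x = 178 + 187·t and substitute into x ≡ 1 (mod 3): 187·t ≡ 1 − 178 = -177 (mod 3).
    Reduce coefficients mod 3: 1·t ≡ 0 (mod 3).
    So t ≡ 0 (mod 3).
    Then x = 178 + 187·0 = 178, valid modulo lcm(187, 3) = 561: x ≡ 178 (mod 561).
  Combine with x ≡ 9 (mod 16); new modulus lcm = 8976.
    Write x = 178 + 561·t and substitute into x ≡ 9 (mod 16): 561·t ≡ 9 − 178 = -169 (mod 16).
    Reduce coefficients mod 16: 1·t ≡ 7 (mod 16).
    So t ≡ 7 (mod 16).
    Then x = 178 + 561·7 = 4105, valid modulo lcm(561, 16) = 8976: x ≡ 4105 (mod 8976).
Verify against each original: 4105 mod 11 = 2, 4105 mod 17 = 8, 4105 mod 3 = 1, 4105 mod 16 = 9.

x ≡ 4105 (mod 8976).


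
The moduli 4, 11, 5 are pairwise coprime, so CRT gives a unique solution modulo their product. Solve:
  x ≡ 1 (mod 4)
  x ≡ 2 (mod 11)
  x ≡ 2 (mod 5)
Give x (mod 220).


Moduli 4, 11, 5 are pairwise coprime; by CRT there is a unique solution modulo M = 4 · 11 · 5 = 220.
Solve pairwise, accumulating the modulus:
  Start with x ≡ 1 (mod 4).
  Combine with x ≡ 2 (mod 11): since gcd(4, 11) = 1, we get a unique residue mod 44.
    Write x = 1 + 4·t and substitute into x ≡ 2 (mod 11): 4·t ≡ 2 − 1 = 1 (mod 11).
    The inverse of 4 mod 11 is 3 (since 4·3 = 12 = 1·11 + 1), so t ≡ 3·1 = 3 ≡ 3 (mod 11).
    Then x = 1 + 4·3 = 13, valid modulo lcm(4, 11) = 44: x ≡ 13 (mod 44).
  Combine with x ≡ 2 (mod 5): since gcd(44, 5) = 1, we get a unique residue mod 220.
    Write x = 13 + 44·t and substitute into x ≡ 2 (mod 5): 44·t ≡ 2 − 13 = -11 (mod 5).
    Reduce coefficients mod 5: 4·t ≡ 4 (mod 5).
    The inverse of 4 mod 5 is 4 (since 4·4 = 16 = 3·5 + 1), so t ≡ 4·4 = 16 ≡ 1 (mod 5).
    Then x = 13 + 44·1 = 57, valid modulo lcm(44, 5) = 220: x ≡ 57 (mod 220).
Verify: 57 mod 4 = 1 ✓, 57 mod 11 = 2 ✓, 57 mod 5 = 2 ✓.

x ≡ 57 (mod 220).


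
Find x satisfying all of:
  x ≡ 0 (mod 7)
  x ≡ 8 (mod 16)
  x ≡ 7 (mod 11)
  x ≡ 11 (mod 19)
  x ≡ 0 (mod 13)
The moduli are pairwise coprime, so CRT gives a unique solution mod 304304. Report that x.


Product of moduli M = 7 · 16 · 11 · 19 · 13 = 304304.
Merge one congruence at a time:
  Start: x ≡ 0 (mod 7).
  Combine with x ≡ 8 (mod 16); new modulus lcm = 112.
    Write x = 0 + 7·t and substitute into x ≡ 8 (mod 16): 7·t ≡ 8 − 0 = 8 (mod 16).
    The inverse of 7 mod 16 is 7 (since 7·7 = 49 = 3·16 + 1), so t ≡ 7·8 = 56 ≡ 8 (mod 16).
    Then x = 0 + 7·8 = 56, valid modulo lcm(7, 16) = 112: x ≡ 56 (mod 112).
  Combine with x ≡ 7 (mod 11); new modulus lcm = 1232.
    Write x = 56 + 112·t and substitute into x ≡ 7 (mod 11): 112·t ≡ 7 − 56 = -49 (mod 11).
    Reduce coefficients mod 11: 2·t ≡ 6 (mod 11).
    The inverse of 2 mod 11 is 6 (since 2·6 = 12 = 1·11 + 1), so t ≡ 6·6 = 36 ≡ 3 (mod 11).
    Then x = 56 + 112·3 = 392, valid modulo lcm(112, 11) = 1232: x ≡ 392 (mod 1232).
  Combine with x ≡ 11 (mod 19); new modulus lcm = 23408.
    Write x = 392 + 1232·t and substitute into x ≡ 11 (mod 19): 1232·t ≡ 11 − 392 = -381 (mod 19).
    Reduce coefficients mod 19: 16·t ≡ 18 (mod 19).
    The inverse of 16 mod 19 is 6 (since 16·6 = 96 = 5·19 + 1), so t ≡ 6·18 = 108 ≡ 13 (mod 19).
    Then x = 392 + 1232·13 = 16408, valid modulo lcm(1232, 19) = 23408: x ≡ 16408 (mod 23408).
  Combine with x ≡ 0 (mod 13); new modulus lcm = 304304.
    Write x = 16408 + 23408·t and substitute into x ≡ 0 (mod 13): 23408·t ≡ 0 − 16408 = -16408 (mod 13).
    Reduce coefficients mod 13: 8·t ≡ 11 (mod 13).
    The inverse of 8 mod 13 is 5 (since 8·5 = 40 = 3·13 + 1), so t ≡ 5·11 = 55 ≡ 3 (mod 13).
    Then x = 16408 + 23408·3 = 86632, valid modulo lcm(23408, 13) = 304304: x ≡ 86632 (mod 304304).
Verify against each original: 86632 mod 7 = 0, 86632 mod 16 = 8, 86632 mod 11 = 7, 86632 mod 19 = 11, 86632 mod 13 = 0.

x ≡ 86632 (mod 304304).


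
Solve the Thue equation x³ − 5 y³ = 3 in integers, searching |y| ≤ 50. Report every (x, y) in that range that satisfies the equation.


The equation is x³ - 5y³ = 3. For fixed y, x³ = 5·y³ + 3, so a solution requires the RHS to be a perfect cube.
Strategy: iterate y from -50 to 50, compute RHS = 5·y³ + 3, and check whether it is a (positive or negative) perfect cube.
Check small values of y:
  y = 0: RHS = 3 is not a perfect cube.
  y = 1: RHS = 8 = (2)³ ⇒ x = 2 works.
  y = -1: RHS = -2 is not a perfect cube.
  y = 2: RHS = 43 is not a perfect cube.
  y = -2: RHS = -37 is not a perfect cube.
  y = 3: RHS = 138 is not a perfect cube.
  y = -3: RHS = -132 is not a perfect cube.
Continuing the search up to |y| = 50 finds no further solutions beyond those listed.
Collected solutions: (2, 1).

Solutions (with |y| ≤ 50): (2, 1).


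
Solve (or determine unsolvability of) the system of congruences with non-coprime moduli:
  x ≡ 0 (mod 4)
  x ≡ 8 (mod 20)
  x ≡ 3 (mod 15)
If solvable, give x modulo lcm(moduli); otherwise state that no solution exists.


Moduli 4, 20, 15 are not pairwise coprime, so CRT works modulo lcm(m_i) when all pairwise compatibility conditions hold.
Pairwise compatibility: gcd(m_i, m_j) must divide a_i - a_j for every pair.
Merge one congruence at a time:
  Start: x ≡ 0 (mod 4).
  Combine with x ≡ 8 (mod 20): gcd(4, 20) = 4; 8 - 0 = 8, which IS divisible by 4, so compatible.
    Write x = 0 + 4·t and substitute into x ≡ 8 (mod 20): 4·t ≡ 8 − 0 = 8 (mod 20).
    Divide the congruence (and modulus) by g = 4: 1·t ≡ 2 (mod 5).
    So t ≡ 2 (mod 5).
    Then x = 0 + 4·2 = 8, valid modulo lcm(4, 20) = 20: x ≡ 8 (mod 20).
  Combine with x ≡ 3 (mod 15): gcd(20, 15) = 5; 3 - 8 = -5, which IS divisible by 5, so compatible.
    Write x = 8 + 20·t and substitute into x ≡ 3 (mod 15): 20·t ≡ 3 − 8 = -5 (mod 15).
    Divide the congruence (and modulus) by g = 5: 4·t ≡ -1 (mod 3).
    Reduce coefficients mod 3: 1·t ≡ 2 (mod 3).
    So t ≡ 2 (mod 3).
    Then x = 8 + 20·2 = 48, valid modulo lcm(20, 15) = 60: x ≡ 48 (mod 60).
Verify: 48 mod 4 = 0, 48 mod 20 = 8, 48 mod 15 = 3.

x ≡ 48 (mod 60).


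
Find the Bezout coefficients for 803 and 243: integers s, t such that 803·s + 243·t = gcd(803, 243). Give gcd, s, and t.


Euclidean algorithm on (803, 243) — divide until remainder is 0:
  803 = 3 · 243 + 74
  243 = 3 · 74 + 21
  74 = 3 · 21 + 11
  21 = 1 · 11 + 10
  11 = 1 · 10 + 1
  10 = 10 · 1 + 0
gcd(803, 243) = 1.
Track Bezout coefficients alongside the remainders: start with r₀ = 803 = a·1 + b·0 (s = 1, t = 0) and r₁ = 243 = a·0 + b·1 (s = 0, t = 1); each new remainder r_{k+1} = r_{k-1} − q_k·r_k inherits s_{k+1} = s_{k-1} − q_k·s_k, t_{k+1} = t_{k-1} − q_k·t_k, so r_k = a·s_k + b·t_k at every step:
  q = 3: r = 74, s = 1 − 3·0 = 1, t = 0 − 3·1 = -3  (check: 803·1 + 243·(-3) = 74)
  q = 3: r = 21, s = 0 − 3·1 = -3, t = 1 − 3·(-3) = 10  (check: 803·(-3) + 243·10 = 21)
  q = 3: r = 11, s = 1 − 3·(-3) = 10, t = -3 − 3·10 = -33  (check: 803·10 + 243·(-33) = 11)
  q = 1: r = 10, s = -3 − 1·10 = -13, t = 10 − 1·(-33) = 43  (check: 803·(-13) + 243·43 = 10)
  q = 1: r = 1, s = 10 − 1·(-13) = 23, t = -33 − 1·43 = -76  (check: 803·23 + 243·(-76) = 1)
The row with r = 1 (the gcd) gives the Bezout coefficients s = 23, t = -76.
Result: 803 · (23) + 243 · (-76) = 1.

gcd(803, 243) = 1; s = 23, t = -76 (check: 803·23 + 243·(-76) = 1).


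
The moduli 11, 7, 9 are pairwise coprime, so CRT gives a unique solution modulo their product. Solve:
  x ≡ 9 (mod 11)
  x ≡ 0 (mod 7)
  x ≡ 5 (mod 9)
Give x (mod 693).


Moduli 11, 7, 9 are pairwise coprime; by CRT there is a unique solution modulo M = 11 · 7 · 9 = 693.
Solve pairwise, accumulating the modulus:
  Start with x ≡ 9 (mod 11).
  Combine with x ≡ 0 (mod 7): since gcd(11, 7) = 1, we get a unique residue mod 77.
    Write x = 9 + 11·t and substitute into x ≡ 0 (mod 7): 11·t ≡ 0 − 9 = -9 (mod 7).
    Reduce coefficients mod 7: 4·t ≡ 5 (mod 7).
    The inverse of 4 mod 7 is 2 (since 4·2 = 8 = 1·7 + 1), so t ≡ 2·5 = 10 ≡ 3 (mod 7).
    Then x = 9 + 11·3 = 42, valid modulo lcm(11, 7) = 77: x ≡ 42 (mod 77).
  Combine with x ≡ 5 (mod 9): since gcd(77, 9) = 1, we get a unique residue mod 693.
    Write x = 42 + 77·t and substitute into x ≡ 5 (mod 9): 77·t ≡ 5 − 42 = -37 (mod 9).
    Reduce coefficients mod 9: 5·t ≡ 8 (mod 9).
    The inverse of 5 mod 9 is 2 (since 5·2 = 10 = 1·9 + 1), so t ≡ 2·8 = 16 ≡ 7 (mod 9).
    Then x = 42 + 77·7 = 581, valid modulo lcm(77, 9) = 693: x ≡ 581 (mod 693).
Verify: 581 mod 11 = 9 ✓, 581 mod 7 = 0 ✓, 581 mod 9 = 5 ✓.

x ≡ 581 (mod 693).


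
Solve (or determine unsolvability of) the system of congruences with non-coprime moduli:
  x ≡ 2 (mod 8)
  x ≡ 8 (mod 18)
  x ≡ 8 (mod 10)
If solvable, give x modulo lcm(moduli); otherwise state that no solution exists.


Moduli 8, 18, 10 are not pairwise coprime, so CRT works modulo lcm(m_i) when all pairwise compatibility conditions hold.
Pairwise compatibility: gcd(m_i, m_j) must divide a_i - a_j for every pair.
Merge one congruence at a time:
  Start: x ≡ 2 (mod 8).
  Combine with x ≡ 8 (mod 18): gcd(8, 18) = 2; 8 - 2 = 6, which IS divisible by 2, so compatible.
    Write x = 2 + 8·t and substitute into x ≡ 8 (mod 18): 8·t ≡ 8 − 2 = 6 (mod 18).
    Divide the congruence (and modulus) by g = 2: 4·t ≡ 3 (mod 9).
    The inverse of 4 mod 9 is 7 (since 4·7 = 28 = 3·9 + 1), so t ≡ 7·3 = 21 ≡ 3 (mod 9).
    Then x = 2 + 8·3 = 26, valid modulo lcm(8, 18) = 72: x ≡ 26 (mod 72).
  Combine with x ≡ 8 (mod 10): gcd(72, 10) = 2; 8 - 26 = -18, which IS divisible by 2, so compatible.
    Write x = 26 + 72·t and substitute into x ≡ 8 (mod 10): 72·t ≡ 8 − 26 = -18 (mod 10).
    Divide the congruence (and modulus) by g = 2: 36·t ≡ -9 (mod 5).
    Reduce coefficients mod 5: 1·t ≡ 1 (mod 5).
    So t ≡ 1 (mod 5).
    Then x = 26 + 72·1 = 98, valid modulo lcm(72, 10) = 360: x ≡ 98 (mod 360).
Verify: 98 mod 8 = 2, 98 mod 18 = 8, 98 mod 10 = 8.

x ≡ 98 (mod 360).


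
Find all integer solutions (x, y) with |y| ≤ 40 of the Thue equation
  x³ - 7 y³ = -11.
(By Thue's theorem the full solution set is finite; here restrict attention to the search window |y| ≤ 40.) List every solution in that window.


The equation is x³ - 7y³ = -11. For fixed y, x³ = 7·y³ − 11, so a solution requires the RHS to be a perfect cube.
Strategy: iterate y from -40 to 40, compute RHS = 7·y³ − 11, and check whether it is a (positive or negative) perfect cube.
Check small values of y:
  y = 0: RHS = -11 is not a perfect cube.
  y = 1: RHS = -4 is not a perfect cube.
  y = -1: RHS = -18 is not a perfect cube.
  y = 2: RHS = 45 is not a perfect cube.
  y = -2: RHS = -67 is not a perfect cube.
  y = 3: RHS = 178 is not a perfect cube.
  y = -3: RHS = -200 is not a perfect cube.
Continuing the search up to |y| = 40 finds no solutions either.
No (x, y) in the scanned range satisfies the equation.

No integer solutions with |y| ≤ 40.


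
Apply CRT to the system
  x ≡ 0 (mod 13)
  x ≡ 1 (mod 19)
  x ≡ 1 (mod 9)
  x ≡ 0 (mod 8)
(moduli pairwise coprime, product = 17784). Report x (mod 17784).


Product of moduli M = 13 · 19 · 9 · 8 = 17784.
Merge one congruence at a time:
  Start: x ≡ 0 (mod 13).
  Combine with x ≡ 1 (mod 19); new modulus lcm = 247.
    Write x = 0 + 13·t and substitute into x ≡ 1 (mod 19): 13·t ≡ 1 − 0 = 1 (mod 19).
    The inverse of 13 mod 19 is 3 (since 13·3 = 39 = 2·19 + 1), so t ≡ 3·1 = 3 ≡ 3 (mod 19).
    Then x = 0 + 13·3 = 39, valid modulo lcm(13, 19) = 247: x ≡ 39 (mod 247).
  Combine with x ≡ 1 (mod 9); new modulus lcm = 2223.
    Write x = 39 + 247·t and substitute into x ≡ 1 (mod 9): 247·t ≡ 1 − 39 = -38 (mod 9).
    Reduce coefficients mod 9: 4·t ≡ 7 (mod 9).
    The inverse of 4 mod 9 is 7 (since 4·7 = 28 = 3·9 + 1), so t ≡ 7·7 = 49 ≡ 4 (mod 9).
    Then x = 39 + 247·4 = 1027, valid modulo lcm(247, 9) = 2223: x ≡ 1027 (mod 2223).
  Combine with x ≡ 0 (mod 8); new modulus lcm = 17784.
    Write x = 1027 + 2223·t and substitute into x ≡ 0 (mod 8): 2223·t ≡ 0 − 1027 = -1027 (mod 8).
    Reduce coefficients mod 8: 7·t ≡ 5 (mod 8).
    The inverse of 7 mod 8 is 7 (since 7·7 = 49 = 6·8 + 1), so t ≡ 7·5 = 35 ≡ 3 (mod 8).
    Then x = 1027 + 2223·3 = 7696, valid modulo lcm(2223, 8) = 17784: x ≡ 7696 (mod 17784).
Verify against each original: 7696 mod 13 = 0, 7696 mod 19 = 1, 7696 mod 9 = 1, 7696 mod 8 = 0.

x ≡ 7696 (mod 17784).


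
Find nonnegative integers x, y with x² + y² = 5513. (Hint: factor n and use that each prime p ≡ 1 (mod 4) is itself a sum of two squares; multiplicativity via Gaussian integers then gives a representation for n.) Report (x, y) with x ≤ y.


Step 1: Factor n = 5513 = 37 · 149.
Step 2: Check the mod-4 condition on each prime factor: 37 ≡ 1 (mod 4), exponent 1; 149 ≡ 1 (mod 4), exponent 1.
All primes ≡ 3 (mod 4) appear to even exponent (or don't appear), so by the two-squares theorem n IS expressible as a sum of two squares.
Step 3: Build a representation. Here n = 37 · 149 is a product of primes ≡ 1 (mod 4). Each prime p ≡ 1 (mod 4) is itself a sum of two squares; find a² by testing p − a² for a perfect square:
  37: 37 − 1² = 36 = 6² ⇒ 37 = 1² + 6².
  149: 149 − 1² = 148, 149 − 2² = 145, 149 − 3² = 140, 149 − 4² = 133, 149 − 5² = 124, 149 − 6² = 113, 149 − 7² = 100 = 10² ⇒ 149 = 7² + 10².
  Combine using the Brahmagupta–Fibonacci identity (a² + b²)(c² + d²) = (ac − bd)² + (ad + bc)² = (ac + bd)² + (ad − bc)²:
  37 · 149 = 5513: from (1² + 6²)(7² + 10²), take (1·7 − 6·10, 1·10 + 6·7) = (7 − 60, 10 + 42) = (-53, 52); dropping signs (only squares matter) gives (53, 52); check 53² + 52² = 2809 + 2704 = 5513 ✓.
Step 4: Order so x ≤ y and verify: 52² + 53² = 2704 + 2809 = 5513 = n. ✓

n = 5513 = 52² + 53² (one valid representation with x ≤ y).


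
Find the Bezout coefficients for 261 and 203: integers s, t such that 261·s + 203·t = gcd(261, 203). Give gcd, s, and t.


Euclidean algorithm on (261, 203) — divide until remainder is 0:
  261 = 1 · 203 + 58
  203 = 3 · 58 + 29
  58 = 2 · 29 + 0
gcd(261, 203) = 29.
Track Bezout coefficients alongside the remainders: start with r₀ = 261 = a·1 + b·0 (s = 1, t = 0) and r₁ = 203 = a·0 + b·1 (s = 0, t = 1); each new remainder r_{k+1} = r_{k-1} − q_k·r_k inherits s_{k+1} = s_{k-1} − q_k·s_k, t_{k+1} = t_{k-1} − q_k·t_k, so r_k = a·s_k + b·t_k at every step:
  q = 1: r = 58, s = 1 − 1·0 = 1, t = 0 − 1·1 = -1  (check: 261·1 + 203·(-1) = 58)
  q = 3: r = 29, s = 0 − 3·1 = -3, t = 1 − 3·(-1) = 4  (check: 261·(-3) + 203·4 = 29)
The row with r = 29 (the gcd) gives the Bezout coefficients s = -3, t = 4.
Result: 261 · (-3) + 203 · (4) = 29.

gcd(261, 203) = 29; s = -3, t = 4 (check: 261·(-3) + 203·4 = 29).


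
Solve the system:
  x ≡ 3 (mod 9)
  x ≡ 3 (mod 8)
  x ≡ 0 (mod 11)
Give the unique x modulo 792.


Moduli 9, 8, 11 are pairwise coprime; by CRT there is a unique solution modulo M = 9 · 8 · 11 = 792.
Solve pairwise, accumulating the modulus:
  Start with x ≡ 3 (mod 9).
  Combine with x ≡ 3 (mod 8): since gcd(9, 8) = 1, we get a unique residue mod 72.
    Write x = 3 + 9·t and substitute into x ≡ 3 (mod 8): 9·t ≡ 3 − 3 = 0 (mod 8).
    Reduce coefficients mod 8: 1·t ≡ 0 (mod 8).
    So t ≡ 0 (mod 8).
    Then x = 3 + 9·0 = 3, valid modulo lcm(9, 8) = 72: x ≡ 3 (mod 72).
  Combine with x ≡ 0 (mod 11): since gcd(72, 11) = 1, we get a unique residue mod 792.
    Write x = 3 + 72·t and substitute into x ≡ 0 (mod 11): 72·t ≡ 0 − 3 = -3 (mod 11).
    Reduce coefficients mod 11: 6·t ≡ 8 (mod 11).
    The inverse of 6 mod 11 is 2 (since 6·2 = 12 = 1·11 + 1), so t ≡ 2·8 = 16 ≡ 5 (mod 11).
    Then x = 3 + 72·5 = 363, valid modulo lcm(72, 11) = 792: x ≡ 363 (mod 792).
Verify: 363 mod 9 = 3 ✓, 363 mod 8 = 3 ✓, 363 mod 11 = 0 ✓.

x ≡ 363 (mod 792).


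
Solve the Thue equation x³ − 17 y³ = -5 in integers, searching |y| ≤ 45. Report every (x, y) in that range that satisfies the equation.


The equation is x³ - 17y³ = -5. For fixed y, x³ = 17·y³ − 5, so a solution requires the RHS to be a perfect cube.
Strategy: iterate y from -45 to 45, compute RHS = 17·y³ − 5, and check whether it is a (positive or negative) perfect cube.
Check small values of y:
  y = 0: RHS = -5 is not a perfect cube.
  y = 1: RHS = 12 is not a perfect cube.
  y = -1: RHS = -22 is not a perfect cube.
  y = 2: RHS = 131 is not a perfect cube.
  y = -2: RHS = -141 is not a perfect cube.
  y = 3: RHS = 454 is not a perfect cube.
  y = -3: RHS = -464 is not a perfect cube.
Continuing the search up to |y| = 45 finds no solutions either.
No (x, y) in the scanned range satisfies the equation.

No integer solutions with |y| ≤ 45.


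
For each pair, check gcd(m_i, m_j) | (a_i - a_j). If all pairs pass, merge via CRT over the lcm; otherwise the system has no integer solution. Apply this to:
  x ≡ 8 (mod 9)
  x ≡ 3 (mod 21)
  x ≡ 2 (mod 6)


Moduli 9, 21, 6 are not pairwise coprime, so CRT works modulo lcm(m_i) when all pairwise compatibility conditions hold.
Pairwise compatibility: gcd(m_i, m_j) must divide a_i - a_j for every pair.
Merge one congruence at a time:
  Start: x ≡ 8 (mod 9).
  Combine with x ≡ 3 (mod 21): gcd(9, 21) = 3, and 3 - 8 = -5 is NOT divisible by 3.
    ⇒ system is inconsistent (no integer solution).

No solution (the system is inconsistent).


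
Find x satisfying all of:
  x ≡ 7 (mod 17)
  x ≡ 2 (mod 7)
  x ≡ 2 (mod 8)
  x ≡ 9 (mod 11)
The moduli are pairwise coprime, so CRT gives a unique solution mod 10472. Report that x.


Product of moduli M = 17 · 7 · 8 · 11 = 10472.
Merge one congruence at a time:
  Start: x ≡ 7 (mod 17).
  Combine with x ≡ 2 (mod 7); new modulus lcm = 119.
    Write x = 7 + 17·t and substitute into x ≡ 2 (mod 7): 17·t ≡ 2 − 7 = -5 (mod 7).
    Reduce coefficients mod 7: 3·t ≡ 2 (mod 7).
    The inverse of 3 mod 7 is 5 (since 3·5 = 15 = 2·7 + 1), so t ≡ 5·2 = 10 ≡ 3 (mod 7).
    Then x = 7 + 17·3 = 58, valid modulo lcm(17, 7) = 119: x ≡ 58 (mod 119).
  Combine with x ≡ 2 (mod 8); new modulus lcm = 952.
    Write x = 58 + 119·t and substitute into x ≡ 2 (mod 8): 119·t ≡ 2 − 58 = -56 (mod 8).
    Reduce coefficients mod 8: 7·t ≡ 0 (mod 8).
    The inverse of 7 mod 8 is 7 (since 7·7 = 49 = 6·8 + 1), so t ≡ 7·0 = 0 ≡ 0 (mod 8).
    Then x = 58 + 119·0 = 58, valid modulo lcm(119, 8) = 952: x ≡ 58 (mod 952).
  Combine with x ≡ 9 (mod 11); new modulus lcm = 10472.
    Write x = 58 + 952·t and substitute into x ≡ 9 (mod 11): 952·t ≡ 9 − 58 = -49 (mod 11).
    Reduce coefficients mod 11: 6·t ≡ 6 (mod 11).
    The inverse of 6 mod 11 is 2 (since 6·2 = 12 = 1·11 + 1), so t ≡ 2·6 = 12 ≡ 1 (mod 11).
    Then x = 58 + 952·1 = 1010, valid modulo lcm(952, 11) = 10472: x ≡ 1010 (mod 10472).
Verify against each original: 1010 mod 17 = 7, 1010 mod 7 = 2, 1010 mod 8 = 2, 1010 mod 11 = 9.

x ≡ 1010 (mod 10472).


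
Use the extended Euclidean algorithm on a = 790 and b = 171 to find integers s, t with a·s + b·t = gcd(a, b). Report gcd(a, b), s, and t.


Euclidean algorithm on (790, 171) — divide until remainder is 0:
  790 = 4 · 171 + 106
  171 = 1 · 106 + 65
  106 = 1 · 65 + 41
  65 = 1 · 41 + 24
  41 = 1 · 24 + 17
  24 = 1 · 17 + 7
  17 = 2 · 7 + 3
  7 = 2 · 3 + 1
  3 = 3 · 1 + 0
gcd(790, 171) = 1.
Track Bezout coefficients alongside the remainders: start with r₀ = 790 = a·1 + b·0 (s = 1, t = 0) and r₁ = 171 = a·0 + b·1 (s = 0, t = 1); each new remainder r_{k+1} = r_{k-1} − q_k·r_k inherits s_{k+1} = s_{k-1} − q_k·s_k, t_{k+1} = t_{k-1} − q_k·t_k, so r_k = a·s_k + b·t_k at every step:
  q = 4: r = 106, s = 1 − 4·0 = 1, t = 0 − 4·1 = -4  (check: 790·1 + 171·(-4) = 106)
  q = 1: r = 65, s = 0 − 1·1 = -1, t = 1 − 1·(-4) = 5  (check: 790·(-1) + 171·5 = 65)
  q = 1: r = 41, s = 1 − 1·(-1) = 2, t = -4 − 1·5 = -9  (check: 790·2 + 171·(-9) = 41)
  q = 1: r = 24, s = -1 − 1·2 = -3, t = 5 − 1·(-9) = 14  (check: 790·(-3) + 171·14 = 24)
  q = 1: r = 17, s = 2 − 1·(-3) = 5, t = -9 − 1·14 = -23  (check: 790·5 + 171·(-23) = 17)
  q = 1: r = 7, s = -3 − 1·5 = -8, t = 14 − 1·(-23) = 37  (check: 790·(-8) + 171·37 = 7)
  q = 2: r = 3, s = 5 − 2·(-8) = 21, t = -23 − 2·37 = -97  (check: 790·21 + 171·(-97) = 3)
  q = 2: r = 1, s = -8 − 2·21 = -50, t = 37 − 2·(-97) = 231  (check: 790·(-50) + 171·231 = 1)
The row with r = 1 (the gcd) gives the Bezout coefficients s = -50, t = 231.
Result: 790 · (-50) + 171 · (231) = 1.

gcd(790, 171) = 1; s = -50, t = 231 (check: 790·(-50) + 171·231 = 1).


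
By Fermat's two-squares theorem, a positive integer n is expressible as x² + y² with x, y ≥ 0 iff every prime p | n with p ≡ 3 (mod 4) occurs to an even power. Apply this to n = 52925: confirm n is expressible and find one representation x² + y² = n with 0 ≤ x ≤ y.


Step 1: Factor n = 52925 = 5^2 · 29 · 73.
Step 2: Check the mod-4 condition on each prime factor: 5 ≡ 1 (mod 4), exponent 2; 29 ≡ 1 (mod 4), exponent 1; 73 ≡ 1 (mod 4), exponent 1.
All primes ≡ 3 (mod 4) appear to even exponent (or don't appear), so by the two-squares theorem n IS expressible as a sum of two squares.
Step 3: Build a representation. Group n = k² · m with k = 5 and m = 29 · 73 = 2117 (a product of primes ≡ 1 (mod 4)); a representation of m scales to one of n via (k·x)² + (k·y)² = k²(x² + y²). Each prime p ≡ 1 (mod 4) is itself a sum of two squares; find a² by testing p − a² for a perfect square:
  29: 29 − 1² = 28, 29 − 2² = 25 = 5² ⇒ 29 = 2² + 5².
  73: 73 − 1² = 72, 73 − 2² = 69, 73 − 3² = 64 = 8² ⇒ 73 = 3² + 8².
  Combine using the Brahmagupta–Fibonacci identity (a² + b²)(c² + d²) = (ac − bd)² + (ad + bc)² = (ac + bd)² + (ad − bc)²:
  29 · 73 = 2117: from (2² + 5²)(3² + 8²), take (2·3 − 5·8, 2·8 + 5·3) = (6 − 40, 16 + 15) = (-34, 31); dropping signs (only squares matter) gives (34, 31); check 34² + 31² = 1156 + 961 = 2117 ✓.
  Scale by k = 5: (5·34, 5·31) = (170, 155).
Step 4: Order so x ≤ y and verify: 155² + 170² = 24025 + 28900 = 52925 = n. ✓

n = 52925 = 155² + 170² (one valid representation with x ≤ y).


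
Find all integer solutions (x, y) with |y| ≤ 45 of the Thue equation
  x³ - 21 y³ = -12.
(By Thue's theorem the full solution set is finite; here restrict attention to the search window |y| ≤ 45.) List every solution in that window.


The equation is x³ - 21y³ = -12. For fixed y, x³ = 21·y³ − 12, so a solution requires the RHS to be a perfect cube.
Strategy: iterate y from -45 to 45, compute RHS = 21·y³ − 12, and check whether it is a (positive or negative) perfect cube.
Check small values of y:
  y = 0: RHS = -12 is not a perfect cube.
  y = 1: RHS = 9 is not a perfect cube.
  y = -1: RHS = -33 is not a perfect cube.
  y = 2: RHS = 156 is not a perfect cube.
  y = -2: RHS = -180 is not a perfect cube.
  y = 3: RHS = 555 is not a perfect cube.
  y = -3: RHS = -579 is not a perfect cube.
Continuing the search up to |y| = 45 finds no solutions either.
No (x, y) in the scanned range satisfies the equation.

No integer solutions with |y| ≤ 45.


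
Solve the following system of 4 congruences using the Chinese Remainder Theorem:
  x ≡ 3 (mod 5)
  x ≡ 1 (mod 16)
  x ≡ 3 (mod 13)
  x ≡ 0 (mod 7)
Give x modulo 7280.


Product of moduli M = 5 · 16 · 13 · 7 = 7280.
Merge one congruence at a time:
  Start: x ≡ 3 (mod 5).
  Combine with x ≡ 1 (mod 16); new modulus lcm = 80.
    Write x = 3 + 5·t and substitute into x ≡ 1 (mod 16): 5·t ≡ 1 − 3 = -2 (mod 16).
    Reduce coefficients mod 16: 5·t ≡ 14 (mod 16).
    The inverse of 5 mod 16 is 13 (since 5·13 = 65 = 4·16 + 1), so t ≡ 13·14 = 182 ≡ 6 (mod 16).
    Then x = 3 + 5·6 = 33, valid modulo lcm(5, 16) = 80: x ≡ 33 (mod 80).
  Combine with x ≡ 3 (mod 13); new modulus lcm = 1040.
    Write x = 33 + 80·t and substitute into x ≡ 3 (mod 13): 80·t ≡ 3 − 33 = -30 (mod 13).
    Reduce coefficients mod 13: 2·t ≡ 9 (mod 13).
    The inverse of 2 mod 13 is 7 (since 2·7 = 14 = 1·13 + 1), so t ≡ 7·9 = 63 ≡ 11 (mod 13).
    Then x = 33 + 80·11 = 913, valid modulo lcm(80, 13) = 1040: x ≡ 913 (mod 1040).
  Combine with x ≡ 0 (mod 7); new modulus lcm = 7280.
    Write x = 913 + 1040·t and substitute into x ≡ 0 (mod 7): 1040·t ≡ 0 − 913 = -913 (mod 7).
    Reduce coefficients mod 7: 4·t ≡ 4 (mod 7).
    The inverse of 4 mod 7 is 2 (since 4·2 = 8 = 1·7 + 1), so t ≡ 2·4 = 8 ≡ 1 (mod 7).
    Then x = 913 + 1040·1 = 1953, valid modulo lcm(1040, 7) = 7280: x ≡ 1953 (mod 7280).
Verify against each original: 1953 mod 5 = 3, 1953 mod 16 = 1, 1953 mod 13 = 3, 1953 mod 7 = 0.

x ≡ 1953 (mod 7280).


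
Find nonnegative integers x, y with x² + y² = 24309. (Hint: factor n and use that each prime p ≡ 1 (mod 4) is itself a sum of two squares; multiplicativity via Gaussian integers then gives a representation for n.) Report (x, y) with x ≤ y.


Step 1: Factor n = 24309 = 3^2 · 37 · 73.
Step 2: Check the mod-4 condition on each prime factor: 3 ≡ 3 (mod 4), exponent 2 (must be even); 37 ≡ 1 (mod 4), exponent 1; 73 ≡ 1 (mod 4), exponent 1.
All primes ≡ 3 (mod 4) appear to even exponent (or don't appear), so by the two-squares theorem n IS expressible as a sum of two squares.
Step 3: Build a representation. Group n = k² · m with k = 3 and m = 37 · 73 = 2701 (a product of primes ≡ 1 (mod 4)); a representation of m scales to one of n via (k·x)² + (k·y)² = k²(x² + y²). Each prime p ≡ 1 (mod 4) is itself a sum of two squares; find a² by testing p − a² for a perfect square:
  37: 37 − 1² = 36 = 6² ⇒ 37 = 1² + 6².
  73: 73 − 1² = 72, 73 − 2² = 69, 73 − 3² = 64 = 8² ⇒ 73 = 3² + 8².
  Combine using the Brahmagupta–Fibonacci identity (a² + b²)(c² + d²) = (ac − bd)² + (ad + bc)² = (ac + bd)² + (ad − bc)²:
  37 · 73 = 2701: from (1² + 6²)(3² + 8²), take (1·3 − 6·8, 1·8 + 6·3) = (3 − 48, 8 + 18) = (-45, 26); dropping signs (only squares matter) gives (45, 26); check 45² + 26² = 2025 + 676 = 2701 ✓.
  Scale by k = 3: (3·45, 3·26) = (135, 78).
Step 4: Order so x ≤ y and verify: 78² + 135² = 6084 + 18225 = 24309 = n. ✓

n = 24309 = 78² + 135² (one valid representation with x ≤ y).


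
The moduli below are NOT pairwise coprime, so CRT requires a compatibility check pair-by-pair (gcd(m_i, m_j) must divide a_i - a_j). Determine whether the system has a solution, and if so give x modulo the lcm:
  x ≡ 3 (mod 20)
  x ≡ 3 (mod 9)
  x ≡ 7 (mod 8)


Moduli 20, 9, 8 are not pairwise coprime, so CRT works modulo lcm(m_i) when all pairwise compatibility conditions hold.
Pairwise compatibility: gcd(m_i, m_j) must divide a_i - a_j for every pair.
Merge one congruence at a time:
  Start: x ≡ 3 (mod 20).
  Combine with x ≡ 3 (mod 9): gcd(20, 9) = 1; 3 - 3 = 0, which IS divisible by 1, so compatible.
    Write x = 3 + 20·t and substitute into x ≡ 3 (mod 9): 20·t ≡ 3 − 3 = 0 (mod 9).
    Reduce coefficients mod 9: 2·t ≡ 0 (mod 9).
    The inverse of 2 mod 9 is 5 (since 2·5 = 10 = 1·9 + 1), so t ≡ 5·0 = 0 ≡ 0 (mod 9).
    Then x = 3 + 20·0 = 3, valid modulo lcm(20, 9) = 180: x ≡ 3 (mod 180).
  Combine with x ≡ 7 (mod 8): gcd(180, 8) = 4; 7 - 3 = 4, which IS divisible by 4, so compatible.
    Write x = 3 + 180·t and substitute into x ≡ 7 (mod 8): 180·t ≡ 7 − 3 = 4 (mod 8).
    Divide the congruence (and modulus) by g = 4: 45·t ≡ 1 (mod 2).
    Reduce coefficients mod 2: 1·t ≡ 1 (mod 2).
    So t ≡ 1 (mod 2).
    Then x = 3 + 180·1 = 183, valid modulo lcm(180, 8) = 360: x ≡ 183 (mod 360).
Verify: 183 mod 20 = 3, 183 mod 9 = 3, 183 mod 8 = 7.

x ≡ 183 (mod 360).


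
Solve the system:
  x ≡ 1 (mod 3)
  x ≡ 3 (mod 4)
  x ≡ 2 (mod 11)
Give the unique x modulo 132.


Moduli 3, 4, 11 are pairwise coprime; by CRT there is a unique solution modulo M = 3 · 4 · 11 = 132.
Solve pairwise, accumulating the modulus:
  Start with x ≡ 1 (mod 3).
  Combine with x ≡ 3 (mod 4): since gcd(3, 4) = 1, we get a unique residue mod 12.
    Write x = 1 + 3·t and substitute into x ≡ 3 (mod 4): 3·t ≡ 3 − 1 = 2 (mod 4).
    The inverse of 3 mod 4 is 3 (since 3·3 = 9 = 2·4 + 1), so t ≡ 3·2 = 6 ≡ 2 (mod 4).
    Then x = 1 + 3·2 = 7, valid modulo lcm(3, 4) = 12: x ≡ 7 (mod 12).
  Combine with x ≡ 2 (mod 11): since gcd(12, 11) = 1, we get a unique residue mod 132.
    Write x = 7 + 12·t and substitute into x ≡ 2 (mod 11): 12·t ≡ 2 − 7 = -5 (mod 11).
    Reduce coefficients mod 11: 1·t ≡ 6 (mod 11).
    So t ≡ 6 (mod 11).
    Then x = 7 + 12·6 = 79, valid modulo lcm(12, 11) = 132: x ≡ 79 (mod 132).
Verify: 79 mod 3 = 1 ✓, 79 mod 4 = 3 ✓, 79 mod 11 = 2 ✓.

x ≡ 79 (mod 132).


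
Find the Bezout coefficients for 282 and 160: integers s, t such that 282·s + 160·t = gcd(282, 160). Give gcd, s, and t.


Euclidean algorithm on (282, 160) — divide until remainder is 0:
  282 = 1 · 160 + 122
  160 = 1 · 122 + 38
  122 = 3 · 38 + 8
  38 = 4 · 8 + 6
  8 = 1 · 6 + 2
  6 = 3 · 2 + 0
gcd(282, 160) = 2.
Track Bezout coefficients alongside the remainders: start with r₀ = 282 = a·1 + b·0 (s = 1, t = 0) and r₁ = 160 = a·0 + b·1 (s = 0, t = 1); each new remainder r_{k+1} = r_{k-1} − q_k·r_k inherits s_{k+1} = s_{k-1} − q_k·s_k, t_{k+1} = t_{k-1} − q_k·t_k, so r_k = a·s_k + b·t_k at every step:
  q = 1: r = 122, s = 1 − 1·0 = 1, t = 0 − 1·1 = -1  (check: 282·1 + 160·(-1) = 122)
  q = 1: r = 38, s = 0 − 1·1 = -1, t = 1 − 1·(-1) = 2  (check: 282·(-1) + 160·2 = 38)
  q = 3: r = 8, s = 1 − 3·(-1) = 4, t = -1 − 3·2 = -7  (check: 282·4 + 160·(-7) = 8)
  q = 4: r = 6, s = -1 − 4·4 = -17, t = 2 − 4·(-7) = 30  (check: 282·(-17) + 160·30 = 6)
  q = 1: r = 2, s = 4 − 1·(-17) = 21, t = -7 − 1·30 = -37  (check: 282·21 + 160·(-37) = 2)
The row with r = 2 (the gcd) gives the Bezout coefficients s = 21, t = -37.
Result: 282 · (21) + 160 · (-37) = 2.

gcd(282, 160) = 2; s = 21, t = -37 (check: 282·21 + 160·(-37) = 2).


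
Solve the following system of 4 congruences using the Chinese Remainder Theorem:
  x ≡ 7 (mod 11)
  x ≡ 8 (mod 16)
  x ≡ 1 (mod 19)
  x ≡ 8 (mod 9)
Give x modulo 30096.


Product of moduli M = 11 · 16 · 19 · 9 = 30096.
Merge one congruence at a time:
  Start: x ≡ 7 (mod 11).
  Combine with x ≡ 8 (mod 16); new modulus lcm = 176.
    Write x = 7 + 11·t and substitute into x ≡ 8 (mod 16): 11·t ≡ 8 − 7 = 1 (mod 16).
    The inverse of 11 mod 16 is 3 (since 11·3 = 33 = 2·16 + 1), so t ≡ 3·1 = 3 ≡ 3 (mod 16).
    Then x = 7 + 11·3 = 40, valid modulo lcm(11, 16) = 176: x ≡ 40 (mod 176).
  Combine with x ≡ 1 (mod 19); new modulus lcm = 3344.
    Write x = 40 + 176·t and substitute into x ≡ 1 (mod 19): 176·t ≡ 1 − 40 = -39 (mod 19).
    Reduce coefficients mod 19: 5·t ≡ 18 (mod 19).
    The inverse of 5 mod 19 is 4 (since 5·4 = 20 = 1·19 + 1), so t ≡ 4·18 = 72 ≡ 15 (mod 19).
    Then x = 40 + 176·15 = 2680, valid modulo lcm(176, 19) = 3344: x ≡ 2680 (mod 3344).
  Combine with x ≡ 8 (mod 9); new modulus lcm = 30096.
    Write x = 2680 + 3344·t and substitute into x ≡ 8 (mod 9): 3344·t ≡ 8 − 2680 = -2672 (mod 9).
    Reduce coefficients mod 9: 5·t ≡ 1 (mod 9).
    The inverse of 5 mod 9 is 2 (since 5·2 = 10 = 1·9 + 1), so t ≡ 2·1 = 2 ≡ 2 (mod 9).
    Then x = 2680 + 3344·2 = 9368, valid modulo lcm(3344, 9) = 30096: x ≡ 9368 (mod 30096).
Verify against each original: 9368 mod 11 = 7, 9368 mod 16 = 8, 9368 mod 19 = 1, 9368 mod 9 = 8.

x ≡ 9368 (mod 30096).


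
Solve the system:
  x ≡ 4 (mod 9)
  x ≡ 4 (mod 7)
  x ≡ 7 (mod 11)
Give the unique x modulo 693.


Moduli 9, 7, 11 are pairwise coprime; by CRT there is a unique solution modulo M = 9 · 7 · 11 = 693.
Solve pairwise, accumulating the modulus:
  Start with x ≡ 4 (mod 9).
  Combine with x ≡ 4 (mod 7): since gcd(9, 7) = 1, we get a unique residue mod 63.
    Write x = 4 + 9·t and substitute into x ≡ 4 (mod 7): 9·t ≡ 4 − 4 = 0 (mod 7).
    Reduce coefficients mod 7: 2·t ≡ 0 (mod 7).
    The inverse of 2 mod 7 is 4 (since 2·4 = 8 = 1·7 + 1), so t ≡ 4·0 = 0 ≡ 0 (mod 7).
    Then x = 4 + 9·0 = 4, valid modulo lcm(9, 7) = 63: x ≡ 4 (mod 63).
  Combine with x ≡ 7 (mod 11): since gcd(63, 11) = 1, we get a unique residue mod 693.
    Write x = 4 + 63·t and substitute into x ≡ 7 (mod 11): 63·t ≡ 7 − 4 = 3 (mod 11).
    Reduce coefficients mod 11: 8·t ≡ 3 (mod 11).
    The inverse of 8 mod 11 is 7 (since 8·7 = 56 = 5·11 + 1), so t ≡ 7·3 = 21 ≡ 10 (mod 11).
    Then x = 4 + 63·10 = 634, valid modulo lcm(63, 11) = 693: x ≡ 634 (mod 693).
Verify: 634 mod 9 = 4 ✓, 634 mod 7 = 4 ✓, 634 mod 11 = 7 ✓.

x ≡ 634 (mod 693).


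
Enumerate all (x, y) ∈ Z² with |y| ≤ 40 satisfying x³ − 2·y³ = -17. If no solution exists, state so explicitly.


The equation is x³ - 2y³ = -17. For fixed y, x³ = 2·y³ − 17, so a solution requires the RHS to be a perfect cube.
Strategy: iterate y from -40 to 40, compute RHS = 2·y³ − 17, and check whether it is a (positive or negative) perfect cube.
Check small values of y:
  y = 0: RHS = -17 is not a perfect cube.
  y = 1: RHS = -15 is not a perfect cube.
  y = -1: RHS = -19 is not a perfect cube.
  y = 2: RHS = -1 = (-1)³ ⇒ x = -1 works.
  y = -2: RHS = -33 is not a perfect cube.
  y = 3: RHS = 37 is not a perfect cube.
  y = -3: RHS = -71 is not a perfect cube.
Continuing the search up to |y| = 40 finds no further solutions beyond those listed.
Collected solutions: (-1, 2).

Solutions (with |y| ≤ 40): (-1, 2).


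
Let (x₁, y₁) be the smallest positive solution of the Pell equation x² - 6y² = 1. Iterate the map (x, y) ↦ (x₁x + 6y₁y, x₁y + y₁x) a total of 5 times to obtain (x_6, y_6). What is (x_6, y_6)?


Step 1: Find the fundamental solution (x₁, y₁) of x² - 6y² = 1.
  Expand √6 as a continued fraction. a₀ = ⌊√6⌋ = 2; iterate m_{k+1} = d_k·a_k − m_k, d_{k+1} = (6 − m_{k+1}²)/d_k, a_{k+1} = ⌊(a₀ + m_{k+1})/d_{k+1}⌋ (starting m₀ = 0, d₀ = 1), with convergents p_k = a_k·p_{k-1} + p_{k-2}, q_k = a_k·q_{k-1} + q_{k-2} (p₋₁ = 1, q₋₁ = 0):
  k = 0: a₀ = 2; p₀/q₀ = 2/1; p₀² − 6·q₀² = 4 − 6 = -2.
  k = 1: m = 2, d = 2, a = ⌊(2 + 2)/2⌋ = 2; p/q = (2·2 + 1)/(2·1 + 0) = 5/2; p² − 6·q² = 25 − 24 = 1.
  The first convergent with p² − 6·q² = 1 gives the fundamental solution (x₁, y₁) = (5, 2).
Step 2: Apply the recurrence (x_{n+1}, y_{n+1}) = (x₁x_n + 6y₁y_n, x₁y_n + y₁x_n) repeatedly.
  From (x_1, y_1) = (5, 2): x_2 = 5·5 + 6·2·2 = 49; y_2 = 5·2 + 2·5 = 20.
  From (x_2, y_2) = (49, 20): x_3 = 5·49 + 6·2·20 = 485; y_3 = 5·20 + 2·49 = 198.
  From (x_3, y_3) = (485, 198): x_4 = 5·485 + 6·2·198 = 4801; y_4 = 5·198 + 2·485 = 1960.
  From (x_4, y_4) = (4801, 1960): x_5 = 5·4801 + 6·2·1960 = 47525; y_5 = 5·1960 + 2·4801 = 19402.
  From (x_5, y_5) = (47525, 19402): x_6 = 5·47525 + 6·2·19402 = 470449; y_6 = 5·19402 + 2·47525 = 192060.
Step 3: Verify x_6² - 6·y_6² = 221322261601 - 221322261600 = 1 (should be 1). ✓

(x_1, y_1) = (5, 2); (x_6, y_6) = (470449, 192060).


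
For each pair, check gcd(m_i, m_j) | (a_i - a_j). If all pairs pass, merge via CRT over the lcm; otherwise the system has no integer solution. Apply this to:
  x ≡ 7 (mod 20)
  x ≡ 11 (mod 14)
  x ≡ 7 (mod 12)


Moduli 20, 14, 12 are not pairwise coprime, so CRT works modulo lcm(m_i) when all pairwise compatibility conditions hold.
Pairwise compatibility: gcd(m_i, m_j) must divide a_i - a_j for every pair.
Merge one congruence at a time:
  Start: x ≡ 7 (mod 20).
  Combine with x ≡ 11 (mod 14): gcd(20, 14) = 2; 11 - 7 = 4, which IS divisible by 2, so compatible.
    Write x = 7 + 20·t and substitute into x ≡ 11 (mod 14): 20·t ≡ 11 − 7 = 4 (mod 14).
    Divide the congruence (and modulus) by g = 2: 10·t ≡ 2 (mod 7).
    Reduce coefficients mod 7: 3·t ≡ 2 (mod 7).
    The inverse of 3 mod 7 is 5 (since 3·5 = 15 = 2·7 + 1), so t ≡ 5·2 = 10 ≡ 3 (mod 7).
    Then x = 7 + 20·3 = 67, valid modulo lcm(20, 14) = 140: x ≡ 67 (mod 140).
  Combine with x ≡ 7 (mod 12): gcd(140, 12) = 4; 7 - 67 = -60, which IS divisible by 4, so compatible.
    Write x = 67 + 140·t and substitute into x ≡ 7 (mod 12): 140·t ≡ 7 − 67 = -60 (mod 12).
    Divide the congruence (and modulus) by g = 4: 35·t ≡ -15 (mod 3).
    Reduce coefficients mod 3: 2·t ≡ 0 (mod 3).
    The inverse of 2 mod 3 is 2 (since 2·2 = 4 = 1·3 + 1), so t ≡ 2·0 = 0 ≡ 0 (mod 3).
    Then x = 67 + 140·0 = 67, valid modulo lcm(140, 12) = 420: x ≡ 67 (mod 420).
Verify: 67 mod 20 = 7, 67 mod 14 = 11, 67 mod 12 = 7.

x ≡ 67 (mod 420).


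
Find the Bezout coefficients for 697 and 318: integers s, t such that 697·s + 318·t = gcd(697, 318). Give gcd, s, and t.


Euclidean algorithm on (697, 318) — divide until remainder is 0:
  697 = 2 · 318 + 61
  318 = 5 · 61 + 13
  61 = 4 · 13 + 9
  13 = 1 · 9 + 4
  9 = 2 · 4 + 1
  4 = 4 · 1 + 0
gcd(697, 318) = 1.
Track Bezout coefficients alongside the remainders: start with r₀ = 697 = a·1 + b·0 (s = 1, t = 0) and r₁ = 318 = a·0 + b·1 (s = 0, t = 1); each new remainder r_{k+1} = r_{k-1} − q_k·r_k inherits s_{k+1} = s_{k-1} − q_k·s_k, t_{k+1} = t_{k-1} − q_k·t_k, so r_k = a·s_k + b·t_k at every step:
  q = 2: r = 61, s = 1 − 2·0 = 1, t = 0 − 2·1 = -2  (check: 697·1 + 318·(-2) = 61)
  q = 5: r = 13, s = 0 − 5·1 = -5, t = 1 − 5·(-2) = 11  (check: 697·(-5) + 318·11 = 13)
  q = 4: r = 9, s = 1 − 4·(-5) = 21, t = -2 − 4·11 = -46  (check: 697·21 + 318·(-46) = 9)
  q = 1: r = 4, s = -5 − 1·21 = -26, t = 11 − 1·(-46) = 57  (check: 697·(-26) + 318·57 = 4)
  q = 2: r = 1, s = 21 − 2·(-26) = 73, t = -46 − 2·57 = -160  (check: 697·73 + 318·(-160) = 1)
The row with r = 1 (the gcd) gives the Bezout coefficients s = 73, t = -160.
Result: 697 · (73) + 318 · (-160) = 1.

gcd(697, 318) = 1; s = 73, t = -160 (check: 697·73 + 318·(-160) = 1).
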